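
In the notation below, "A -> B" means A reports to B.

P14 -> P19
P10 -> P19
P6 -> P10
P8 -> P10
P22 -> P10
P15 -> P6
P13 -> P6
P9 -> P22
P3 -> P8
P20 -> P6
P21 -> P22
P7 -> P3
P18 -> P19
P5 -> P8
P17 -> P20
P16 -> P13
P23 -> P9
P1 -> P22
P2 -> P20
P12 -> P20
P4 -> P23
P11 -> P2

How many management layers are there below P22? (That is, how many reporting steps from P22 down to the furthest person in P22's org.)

3

The longest chain under P22 runs P22 → P9 → P23 → P4, which is 3 levels below P22.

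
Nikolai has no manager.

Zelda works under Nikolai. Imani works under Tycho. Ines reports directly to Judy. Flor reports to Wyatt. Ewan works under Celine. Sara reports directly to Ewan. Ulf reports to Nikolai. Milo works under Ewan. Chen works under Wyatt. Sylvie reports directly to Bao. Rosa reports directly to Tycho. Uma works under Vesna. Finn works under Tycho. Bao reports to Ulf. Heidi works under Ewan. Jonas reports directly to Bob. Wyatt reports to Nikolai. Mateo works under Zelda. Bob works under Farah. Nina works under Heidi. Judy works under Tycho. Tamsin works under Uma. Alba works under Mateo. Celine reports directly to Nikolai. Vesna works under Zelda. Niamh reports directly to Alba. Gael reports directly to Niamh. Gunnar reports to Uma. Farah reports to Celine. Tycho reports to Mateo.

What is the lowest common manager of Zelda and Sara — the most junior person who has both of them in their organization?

Nikolai

Zelda's chain of managers is Nikolai. Sara's chain of managers is Ewan, Celine, Nikolai. The first manager that appears in both chains is Nikolai.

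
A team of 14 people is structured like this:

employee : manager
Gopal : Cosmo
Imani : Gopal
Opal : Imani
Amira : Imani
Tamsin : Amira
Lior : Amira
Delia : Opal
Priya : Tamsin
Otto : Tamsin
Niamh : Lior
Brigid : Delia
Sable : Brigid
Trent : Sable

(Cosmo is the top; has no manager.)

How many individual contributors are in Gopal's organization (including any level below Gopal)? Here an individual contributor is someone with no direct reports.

4

The people in Gopal's organization with no one reporting to them are Niamh, Otto, Priya, Trent. That is 4.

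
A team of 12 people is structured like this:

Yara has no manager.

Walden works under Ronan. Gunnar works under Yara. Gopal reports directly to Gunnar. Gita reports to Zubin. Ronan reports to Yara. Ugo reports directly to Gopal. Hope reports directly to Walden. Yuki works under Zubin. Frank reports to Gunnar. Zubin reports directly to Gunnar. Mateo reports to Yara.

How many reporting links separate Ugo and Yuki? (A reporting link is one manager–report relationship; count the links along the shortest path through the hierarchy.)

4

Ugo is 2 levels below Gunnar, and Yuki is 2 levels below Gunnar (their lowest common manager). The shortest path runs up from Ugo to Gunnar and back down to Yuki: 2 + 2 = 4 links.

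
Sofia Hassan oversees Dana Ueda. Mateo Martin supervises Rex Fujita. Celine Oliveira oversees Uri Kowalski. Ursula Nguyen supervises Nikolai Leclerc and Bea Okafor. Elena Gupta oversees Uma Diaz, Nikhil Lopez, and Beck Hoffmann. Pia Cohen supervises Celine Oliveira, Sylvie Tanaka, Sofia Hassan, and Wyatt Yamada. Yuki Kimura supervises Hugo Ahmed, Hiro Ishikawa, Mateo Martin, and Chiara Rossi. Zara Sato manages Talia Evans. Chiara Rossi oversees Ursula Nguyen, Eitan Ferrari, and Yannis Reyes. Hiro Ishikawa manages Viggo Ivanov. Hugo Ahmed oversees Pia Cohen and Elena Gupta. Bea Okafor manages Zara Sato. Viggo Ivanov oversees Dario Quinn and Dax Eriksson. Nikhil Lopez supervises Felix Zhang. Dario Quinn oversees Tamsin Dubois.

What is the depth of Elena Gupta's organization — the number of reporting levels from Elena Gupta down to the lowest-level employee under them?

2

The longest chain under Elena Gupta runs Elena Gupta → Nikhil Lopez → Felix Zhang, which is 2 levels below Elena Gupta.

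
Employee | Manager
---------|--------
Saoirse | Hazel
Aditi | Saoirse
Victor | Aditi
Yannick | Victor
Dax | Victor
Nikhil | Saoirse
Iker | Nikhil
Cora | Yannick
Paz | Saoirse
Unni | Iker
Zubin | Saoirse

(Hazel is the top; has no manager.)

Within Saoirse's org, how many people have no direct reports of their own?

5

The people in Saoirse's organization with no one reporting to them are Zubin, Paz, Unni, Dax, Cora. That is 5.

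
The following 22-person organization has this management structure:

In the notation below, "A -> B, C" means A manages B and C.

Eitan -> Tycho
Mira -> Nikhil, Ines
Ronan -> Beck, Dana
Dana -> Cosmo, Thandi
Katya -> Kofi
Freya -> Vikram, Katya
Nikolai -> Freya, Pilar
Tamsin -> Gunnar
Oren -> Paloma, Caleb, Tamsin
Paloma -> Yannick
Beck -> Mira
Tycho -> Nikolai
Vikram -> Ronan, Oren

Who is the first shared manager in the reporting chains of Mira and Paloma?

Mira's chain of managers is Beck, Ronan, Vikram, Freya, Nikolai, Tycho, Eitan. Paloma's chain of managers is Oren, Vikram, Freya, Nikolai, Tycho, Eitan. The first manager that appears in both chains is Vikram.

Vikram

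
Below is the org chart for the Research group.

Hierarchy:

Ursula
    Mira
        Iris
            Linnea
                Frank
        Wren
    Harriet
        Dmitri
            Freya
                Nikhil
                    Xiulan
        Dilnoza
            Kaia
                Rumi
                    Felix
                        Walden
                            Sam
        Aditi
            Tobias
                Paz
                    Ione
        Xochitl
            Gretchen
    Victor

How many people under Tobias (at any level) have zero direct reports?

The only person in Tobias's organization with no one reporting to them is Ione. That is 1.

1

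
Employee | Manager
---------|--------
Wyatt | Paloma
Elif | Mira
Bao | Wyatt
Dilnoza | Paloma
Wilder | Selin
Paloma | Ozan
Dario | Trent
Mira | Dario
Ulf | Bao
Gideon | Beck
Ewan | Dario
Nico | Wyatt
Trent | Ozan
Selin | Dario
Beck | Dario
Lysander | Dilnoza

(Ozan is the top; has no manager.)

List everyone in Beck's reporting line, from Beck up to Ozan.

Beck reports to Dario. Dario reports to Trent. Trent reports to Ozan. Ozan is at the top.

Beck -> Dario -> Trent -> Ozan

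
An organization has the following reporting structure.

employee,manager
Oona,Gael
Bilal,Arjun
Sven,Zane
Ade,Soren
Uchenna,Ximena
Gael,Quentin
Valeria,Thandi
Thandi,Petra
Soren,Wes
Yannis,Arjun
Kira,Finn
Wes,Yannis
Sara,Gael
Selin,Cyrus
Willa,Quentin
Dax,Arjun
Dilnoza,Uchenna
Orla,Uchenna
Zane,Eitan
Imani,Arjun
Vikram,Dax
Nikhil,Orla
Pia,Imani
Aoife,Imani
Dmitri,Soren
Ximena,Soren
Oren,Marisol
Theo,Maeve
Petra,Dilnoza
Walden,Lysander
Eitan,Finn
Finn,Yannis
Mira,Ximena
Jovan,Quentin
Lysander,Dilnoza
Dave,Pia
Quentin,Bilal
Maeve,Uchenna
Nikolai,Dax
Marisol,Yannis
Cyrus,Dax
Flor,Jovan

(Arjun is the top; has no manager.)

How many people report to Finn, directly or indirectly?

Finn directly manages Kira, Eitan. Kira has no reports. Under Eitan: Zane, Sven (2). So Finn's organization is 2 direct reports plus everyone under them: 1 + 3 = 4.

4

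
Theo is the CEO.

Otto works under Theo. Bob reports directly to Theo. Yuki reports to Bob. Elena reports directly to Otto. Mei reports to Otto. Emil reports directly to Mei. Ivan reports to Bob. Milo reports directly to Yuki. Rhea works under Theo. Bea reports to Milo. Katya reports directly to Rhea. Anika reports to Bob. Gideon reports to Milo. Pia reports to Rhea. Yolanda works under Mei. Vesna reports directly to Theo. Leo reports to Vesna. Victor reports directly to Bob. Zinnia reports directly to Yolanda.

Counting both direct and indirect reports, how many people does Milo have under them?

Milo directly manages Bea, Gideon. Bea has no reports. Gideon has no reports. So Milo's organization is 2 direct reports plus everyone under them: 1 + 1 = 2.

2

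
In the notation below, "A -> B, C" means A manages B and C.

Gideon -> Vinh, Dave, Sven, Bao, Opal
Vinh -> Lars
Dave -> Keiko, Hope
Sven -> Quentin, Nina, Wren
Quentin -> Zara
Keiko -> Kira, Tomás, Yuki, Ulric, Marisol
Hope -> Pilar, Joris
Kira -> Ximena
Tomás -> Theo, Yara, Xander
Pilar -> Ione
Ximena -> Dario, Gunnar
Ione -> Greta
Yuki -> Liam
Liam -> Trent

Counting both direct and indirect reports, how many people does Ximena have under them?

2

Ximena directly manages Dario, Gunnar. Dario has no reports. Gunnar has no reports. So Ximena's organization is 2 direct reports plus everyone under them: 1 + 1 = 2.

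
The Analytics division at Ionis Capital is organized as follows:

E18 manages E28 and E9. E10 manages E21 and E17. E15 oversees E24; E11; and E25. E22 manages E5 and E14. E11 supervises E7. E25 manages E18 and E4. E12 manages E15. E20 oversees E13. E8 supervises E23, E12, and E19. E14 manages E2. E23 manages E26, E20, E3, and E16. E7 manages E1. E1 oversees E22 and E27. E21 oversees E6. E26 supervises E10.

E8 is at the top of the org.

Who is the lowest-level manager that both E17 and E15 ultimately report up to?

E17's chain of managers is E10, E26, E23, E8. E15's chain of managers is E12, E8. The first manager that appears in both chains is E8.

E8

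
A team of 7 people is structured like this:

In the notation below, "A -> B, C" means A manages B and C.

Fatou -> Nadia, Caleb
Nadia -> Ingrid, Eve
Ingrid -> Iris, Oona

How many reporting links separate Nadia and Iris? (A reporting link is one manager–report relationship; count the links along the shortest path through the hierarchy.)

Iris is in Nadia's organization: the chain from Iris up to Nadia is Iris → Ingrid → Nadia, which is 2 links.

2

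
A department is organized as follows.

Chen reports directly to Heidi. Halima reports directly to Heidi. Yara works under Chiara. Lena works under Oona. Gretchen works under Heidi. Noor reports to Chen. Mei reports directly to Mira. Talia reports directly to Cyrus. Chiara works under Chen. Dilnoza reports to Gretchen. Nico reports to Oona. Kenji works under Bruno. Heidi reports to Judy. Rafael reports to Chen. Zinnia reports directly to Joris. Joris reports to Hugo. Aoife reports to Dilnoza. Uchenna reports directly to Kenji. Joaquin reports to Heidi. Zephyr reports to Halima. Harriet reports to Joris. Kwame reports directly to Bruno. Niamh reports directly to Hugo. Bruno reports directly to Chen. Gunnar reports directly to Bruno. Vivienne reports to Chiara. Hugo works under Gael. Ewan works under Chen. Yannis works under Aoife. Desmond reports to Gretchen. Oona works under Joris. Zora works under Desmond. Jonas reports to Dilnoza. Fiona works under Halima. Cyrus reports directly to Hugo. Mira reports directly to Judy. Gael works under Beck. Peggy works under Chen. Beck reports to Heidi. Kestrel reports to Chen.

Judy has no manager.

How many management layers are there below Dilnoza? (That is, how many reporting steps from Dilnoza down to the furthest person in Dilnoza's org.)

The longest chain under Dilnoza runs Dilnoza → Aoife → Yannis, which is 2 levels below Dilnoza.

2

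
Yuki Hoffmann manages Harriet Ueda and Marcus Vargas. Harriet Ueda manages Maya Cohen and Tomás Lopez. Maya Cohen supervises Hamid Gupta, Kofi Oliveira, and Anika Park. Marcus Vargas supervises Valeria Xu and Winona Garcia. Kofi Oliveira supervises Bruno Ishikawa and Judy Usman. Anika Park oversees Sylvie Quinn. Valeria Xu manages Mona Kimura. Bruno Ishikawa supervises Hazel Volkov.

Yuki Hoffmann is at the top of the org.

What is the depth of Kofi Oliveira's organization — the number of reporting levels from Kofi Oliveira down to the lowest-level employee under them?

2

The longest chain under Kofi Oliveira runs Kofi Oliveira → Bruno Ishikawa → Hazel Volkov, which is 2 levels below Kofi Oliveira.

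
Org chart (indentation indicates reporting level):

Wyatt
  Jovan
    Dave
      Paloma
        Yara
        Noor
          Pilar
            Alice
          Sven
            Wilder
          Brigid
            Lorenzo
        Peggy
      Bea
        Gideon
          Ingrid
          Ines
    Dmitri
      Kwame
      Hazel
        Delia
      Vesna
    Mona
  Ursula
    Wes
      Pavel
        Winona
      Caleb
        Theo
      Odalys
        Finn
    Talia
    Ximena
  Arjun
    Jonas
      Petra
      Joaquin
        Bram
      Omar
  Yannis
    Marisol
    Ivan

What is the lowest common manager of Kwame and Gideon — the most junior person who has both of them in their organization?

Jovan

Kwame's chain of managers is Dmitri, Jovan, Wyatt. Gideon's chain of managers is Bea, Dave, Jovan, Wyatt. The first manager that appears in both chains is Jovan.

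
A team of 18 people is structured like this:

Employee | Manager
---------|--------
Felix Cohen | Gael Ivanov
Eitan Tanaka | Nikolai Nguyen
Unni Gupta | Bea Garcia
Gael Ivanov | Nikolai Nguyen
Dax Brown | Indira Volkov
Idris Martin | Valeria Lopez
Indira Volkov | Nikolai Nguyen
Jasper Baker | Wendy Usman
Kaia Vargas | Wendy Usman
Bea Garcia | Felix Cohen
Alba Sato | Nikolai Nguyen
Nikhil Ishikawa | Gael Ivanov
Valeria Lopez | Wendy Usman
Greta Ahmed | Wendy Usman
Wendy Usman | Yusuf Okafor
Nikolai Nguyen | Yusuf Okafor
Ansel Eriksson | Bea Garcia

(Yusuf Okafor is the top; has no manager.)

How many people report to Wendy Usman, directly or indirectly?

Wendy Usman directly manages Valeria Lopez, Greta Ahmed, Kaia Vargas, Jasper Baker. Under Valeria Lopez: Idris Martin (1). Greta Ahmed has no reports. Kaia Vargas has no reports. Jasper Baker has no reports. So Wendy Usman's organization is 4 direct reports plus everyone under them: 2 + 1 + 1 + 1 = 5.

5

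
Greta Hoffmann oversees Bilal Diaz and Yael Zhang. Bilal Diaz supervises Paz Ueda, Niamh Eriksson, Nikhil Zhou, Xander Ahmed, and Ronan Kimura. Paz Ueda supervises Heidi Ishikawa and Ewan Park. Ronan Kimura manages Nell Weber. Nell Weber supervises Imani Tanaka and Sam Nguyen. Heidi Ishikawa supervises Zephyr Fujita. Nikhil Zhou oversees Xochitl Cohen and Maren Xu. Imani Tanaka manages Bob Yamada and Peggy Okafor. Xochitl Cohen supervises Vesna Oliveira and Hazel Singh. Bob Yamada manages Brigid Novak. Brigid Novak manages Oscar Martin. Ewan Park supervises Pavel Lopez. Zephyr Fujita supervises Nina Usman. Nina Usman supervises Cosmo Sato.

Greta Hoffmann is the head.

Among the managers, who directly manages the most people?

Direct-report counts: Greta Hoffmann has 2; Bilal Diaz has 5; Nikhil Zhou has 2; Xochitl Cohen has 2; Ronan Kimura has 1; Nell Weber has 2; Imani Tanaka has 2; Bob Yamada has 1; Brigid Novak has 1; Paz Ueda has 2; Ewan Park has 1; Heidi Ishikawa has 1; Zephyr Fujita has 1; Nina Usman has 1. The largest is 5, held by Bilal Diaz.

Bilal Diaz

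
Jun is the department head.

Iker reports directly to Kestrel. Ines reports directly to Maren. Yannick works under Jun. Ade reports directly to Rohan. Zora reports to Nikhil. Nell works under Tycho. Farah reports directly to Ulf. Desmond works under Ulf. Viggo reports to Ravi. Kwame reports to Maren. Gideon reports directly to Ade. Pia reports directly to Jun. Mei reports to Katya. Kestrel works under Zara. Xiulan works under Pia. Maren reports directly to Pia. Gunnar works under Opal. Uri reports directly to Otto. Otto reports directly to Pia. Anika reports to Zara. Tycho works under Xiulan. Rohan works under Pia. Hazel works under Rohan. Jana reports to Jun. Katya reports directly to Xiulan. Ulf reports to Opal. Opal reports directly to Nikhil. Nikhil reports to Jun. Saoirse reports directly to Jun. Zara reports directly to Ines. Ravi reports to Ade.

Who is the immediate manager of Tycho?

Tycho reports directly to Xiulan.

Xiulan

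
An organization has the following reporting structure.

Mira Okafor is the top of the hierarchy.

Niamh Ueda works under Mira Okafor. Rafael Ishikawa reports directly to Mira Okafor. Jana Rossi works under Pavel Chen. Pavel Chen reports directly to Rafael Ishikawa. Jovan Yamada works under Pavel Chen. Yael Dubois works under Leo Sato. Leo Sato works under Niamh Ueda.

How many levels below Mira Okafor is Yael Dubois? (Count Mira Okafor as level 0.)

3

Chain from Yael Dubois up to Mira Okafor: Yael Dubois → Leo Sato → Niamh Ueda → Mira Okafor. That is 3 steps up, so Yael Dubois is 3 levels below Mira Okafor.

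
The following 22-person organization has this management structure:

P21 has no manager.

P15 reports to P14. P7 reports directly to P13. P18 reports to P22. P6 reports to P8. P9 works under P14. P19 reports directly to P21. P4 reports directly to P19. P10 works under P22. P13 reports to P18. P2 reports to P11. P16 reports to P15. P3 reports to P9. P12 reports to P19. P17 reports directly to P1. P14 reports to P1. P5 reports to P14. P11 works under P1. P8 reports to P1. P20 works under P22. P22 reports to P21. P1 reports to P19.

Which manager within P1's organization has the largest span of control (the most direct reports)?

Direct-report counts within P1's organization: P1 has 4; P11 has 1; P8 has 1; P14 has 3; P9 has 1; P15 has 1. The largest is 4, held by P1.

P1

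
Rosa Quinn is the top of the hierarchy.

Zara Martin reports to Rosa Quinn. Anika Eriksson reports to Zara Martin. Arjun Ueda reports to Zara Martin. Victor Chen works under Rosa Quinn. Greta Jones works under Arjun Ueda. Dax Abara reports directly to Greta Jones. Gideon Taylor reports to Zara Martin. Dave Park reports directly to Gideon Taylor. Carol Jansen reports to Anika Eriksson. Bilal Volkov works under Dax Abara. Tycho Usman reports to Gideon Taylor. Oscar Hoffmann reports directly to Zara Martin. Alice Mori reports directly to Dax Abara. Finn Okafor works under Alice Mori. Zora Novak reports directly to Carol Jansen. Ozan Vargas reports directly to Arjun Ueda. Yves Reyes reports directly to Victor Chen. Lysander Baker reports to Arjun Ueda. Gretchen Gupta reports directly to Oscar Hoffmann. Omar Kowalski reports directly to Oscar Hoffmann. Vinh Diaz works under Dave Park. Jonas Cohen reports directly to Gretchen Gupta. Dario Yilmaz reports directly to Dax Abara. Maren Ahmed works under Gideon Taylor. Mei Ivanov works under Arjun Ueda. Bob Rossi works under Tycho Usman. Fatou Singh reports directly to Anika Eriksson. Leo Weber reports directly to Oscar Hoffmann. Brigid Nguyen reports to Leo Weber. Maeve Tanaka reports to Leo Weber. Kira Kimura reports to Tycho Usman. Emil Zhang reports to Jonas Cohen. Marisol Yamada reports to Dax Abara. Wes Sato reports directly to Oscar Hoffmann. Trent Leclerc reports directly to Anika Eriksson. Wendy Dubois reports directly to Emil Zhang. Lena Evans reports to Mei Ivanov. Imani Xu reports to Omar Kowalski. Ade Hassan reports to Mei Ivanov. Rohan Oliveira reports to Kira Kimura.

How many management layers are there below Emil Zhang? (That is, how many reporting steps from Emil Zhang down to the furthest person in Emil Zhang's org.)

The longest chain under Emil Zhang runs Emil Zhang → Wendy Dubois, which is 1 level below Emil Zhang.

1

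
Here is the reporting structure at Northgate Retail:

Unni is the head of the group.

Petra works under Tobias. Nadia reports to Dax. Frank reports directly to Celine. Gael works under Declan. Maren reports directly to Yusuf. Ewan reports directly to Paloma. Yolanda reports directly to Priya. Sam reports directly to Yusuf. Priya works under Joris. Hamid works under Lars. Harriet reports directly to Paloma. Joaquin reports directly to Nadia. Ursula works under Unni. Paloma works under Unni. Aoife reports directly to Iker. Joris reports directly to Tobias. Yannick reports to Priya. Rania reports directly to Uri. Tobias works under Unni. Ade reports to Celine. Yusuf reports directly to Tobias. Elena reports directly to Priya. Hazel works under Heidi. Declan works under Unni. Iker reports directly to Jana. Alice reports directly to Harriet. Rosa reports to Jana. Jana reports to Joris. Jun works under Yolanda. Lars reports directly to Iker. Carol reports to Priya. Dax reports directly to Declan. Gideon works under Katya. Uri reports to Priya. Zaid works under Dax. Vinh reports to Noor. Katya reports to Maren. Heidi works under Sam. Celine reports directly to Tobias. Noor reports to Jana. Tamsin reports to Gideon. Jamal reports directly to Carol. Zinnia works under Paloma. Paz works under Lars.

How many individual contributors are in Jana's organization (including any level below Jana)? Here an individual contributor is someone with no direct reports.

5

The people in Jana's organization with no one reporting to them are Rosa, Vinh, Aoife, Hamid, Paz. That is 5.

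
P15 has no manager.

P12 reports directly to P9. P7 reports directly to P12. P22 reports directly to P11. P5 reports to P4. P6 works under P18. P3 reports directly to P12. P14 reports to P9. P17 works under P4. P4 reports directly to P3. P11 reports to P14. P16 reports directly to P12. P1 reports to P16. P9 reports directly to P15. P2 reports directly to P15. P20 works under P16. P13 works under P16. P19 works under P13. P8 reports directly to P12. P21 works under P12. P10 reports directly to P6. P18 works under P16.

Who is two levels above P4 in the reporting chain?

P12

P4 reports to P3, and P3 reports to P12. So P4's skip-level manager is P12.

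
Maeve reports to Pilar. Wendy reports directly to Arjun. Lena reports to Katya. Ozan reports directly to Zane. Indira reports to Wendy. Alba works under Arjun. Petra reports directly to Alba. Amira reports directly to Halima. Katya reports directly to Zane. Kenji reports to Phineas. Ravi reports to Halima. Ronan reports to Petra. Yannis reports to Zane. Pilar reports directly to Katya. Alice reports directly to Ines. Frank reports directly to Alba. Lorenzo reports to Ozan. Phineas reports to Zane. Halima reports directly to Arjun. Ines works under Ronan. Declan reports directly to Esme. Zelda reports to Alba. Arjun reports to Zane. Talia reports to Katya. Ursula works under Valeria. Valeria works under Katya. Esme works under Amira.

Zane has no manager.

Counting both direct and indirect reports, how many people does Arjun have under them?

Arjun directly manages Alba, Halima, Wendy. Under Alba: Zelda, Frank, Petra, Ronan, Ines, Alice (6). Under Halima: Ravi, Amira, Esme, Declan (4). Under Wendy: Indira (1). So Arjun's organization is 3 direct reports plus everyone under them: 7 + 5 + 2 = 14.

14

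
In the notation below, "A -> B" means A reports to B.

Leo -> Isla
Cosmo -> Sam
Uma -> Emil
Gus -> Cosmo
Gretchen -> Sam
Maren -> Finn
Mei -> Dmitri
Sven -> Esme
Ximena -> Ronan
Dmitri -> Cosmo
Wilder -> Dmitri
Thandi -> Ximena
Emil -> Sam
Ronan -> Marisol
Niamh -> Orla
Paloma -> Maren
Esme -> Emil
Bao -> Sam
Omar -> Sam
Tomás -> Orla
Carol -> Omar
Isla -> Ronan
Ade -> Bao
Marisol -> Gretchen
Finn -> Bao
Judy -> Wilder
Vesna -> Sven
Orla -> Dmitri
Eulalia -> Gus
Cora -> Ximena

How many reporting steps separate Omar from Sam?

Chain from Omar up to Sam: Omar → Sam. That is 1 step up, so Omar is 1 level below Sam.

1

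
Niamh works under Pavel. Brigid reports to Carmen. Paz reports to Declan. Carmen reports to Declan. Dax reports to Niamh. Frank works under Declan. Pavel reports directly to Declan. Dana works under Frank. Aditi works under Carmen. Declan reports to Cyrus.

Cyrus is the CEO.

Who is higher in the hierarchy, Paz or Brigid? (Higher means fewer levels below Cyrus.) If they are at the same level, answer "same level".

Paz is 2 levels below Cyrus; Brigid is 3. Paz is higher.

Paz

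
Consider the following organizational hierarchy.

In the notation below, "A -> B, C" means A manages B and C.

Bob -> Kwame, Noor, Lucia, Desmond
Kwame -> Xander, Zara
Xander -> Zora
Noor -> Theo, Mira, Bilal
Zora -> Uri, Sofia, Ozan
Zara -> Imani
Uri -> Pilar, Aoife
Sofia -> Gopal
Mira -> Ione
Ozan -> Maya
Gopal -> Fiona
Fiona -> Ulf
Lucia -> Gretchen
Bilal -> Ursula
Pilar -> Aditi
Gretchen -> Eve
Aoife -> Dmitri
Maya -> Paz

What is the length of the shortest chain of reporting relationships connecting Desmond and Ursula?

Desmond is 1 level below Bob, and Ursula is 3 levels below Bob (their lowest common manager). The shortest path runs up from Desmond to Bob and back down to Ursula: 1 + 3 = 4 links.

4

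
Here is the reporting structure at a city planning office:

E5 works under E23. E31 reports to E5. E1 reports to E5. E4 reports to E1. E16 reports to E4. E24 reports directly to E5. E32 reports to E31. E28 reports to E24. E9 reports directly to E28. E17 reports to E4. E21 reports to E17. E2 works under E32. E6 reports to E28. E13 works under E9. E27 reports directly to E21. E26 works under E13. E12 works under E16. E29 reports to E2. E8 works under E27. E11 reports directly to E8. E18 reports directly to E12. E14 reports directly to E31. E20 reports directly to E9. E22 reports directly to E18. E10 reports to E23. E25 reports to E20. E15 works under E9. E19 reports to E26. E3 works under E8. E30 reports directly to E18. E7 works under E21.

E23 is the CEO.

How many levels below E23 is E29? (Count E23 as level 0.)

Chain from E29 up to E23: E29 → E2 → E32 → E31 → E5 → E23. That is 5 steps up, so E29 is 5 levels below E23.

5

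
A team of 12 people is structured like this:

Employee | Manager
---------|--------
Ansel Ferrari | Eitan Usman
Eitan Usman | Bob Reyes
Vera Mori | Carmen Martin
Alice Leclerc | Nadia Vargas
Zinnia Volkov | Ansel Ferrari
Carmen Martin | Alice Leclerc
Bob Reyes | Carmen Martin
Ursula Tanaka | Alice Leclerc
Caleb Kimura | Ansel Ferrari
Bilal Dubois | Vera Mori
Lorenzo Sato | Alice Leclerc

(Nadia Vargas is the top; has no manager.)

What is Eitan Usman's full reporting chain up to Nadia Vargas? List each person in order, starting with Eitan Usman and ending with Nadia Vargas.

Eitan Usman -> Bob Reyes -> Carmen Martin -> Alice Leclerc -> Nadia Vargas

Eitan Usman reports to Bob Reyes. Bob Reyes reports to Carmen Martin. Carmen Martin reports to Alice Leclerc. Alice Leclerc reports to Nadia Vargas. Nadia Vargas is at the top.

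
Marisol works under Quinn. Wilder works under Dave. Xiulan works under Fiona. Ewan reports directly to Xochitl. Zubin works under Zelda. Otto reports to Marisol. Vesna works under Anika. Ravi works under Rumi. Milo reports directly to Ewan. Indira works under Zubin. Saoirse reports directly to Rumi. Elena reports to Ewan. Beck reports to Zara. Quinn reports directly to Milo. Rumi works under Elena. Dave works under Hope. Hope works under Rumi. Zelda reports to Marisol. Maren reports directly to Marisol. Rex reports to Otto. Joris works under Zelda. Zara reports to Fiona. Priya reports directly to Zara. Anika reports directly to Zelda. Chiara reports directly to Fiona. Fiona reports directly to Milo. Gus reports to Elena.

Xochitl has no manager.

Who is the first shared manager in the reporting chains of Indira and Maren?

Marisol

Indira's chain of managers is Zubin, Zelda, Marisol, Quinn, Milo, Ewan, Xochitl. Maren's chain of managers is Marisol, Quinn, Milo, Ewan, Xochitl. The first manager that appears in both chains is Marisol.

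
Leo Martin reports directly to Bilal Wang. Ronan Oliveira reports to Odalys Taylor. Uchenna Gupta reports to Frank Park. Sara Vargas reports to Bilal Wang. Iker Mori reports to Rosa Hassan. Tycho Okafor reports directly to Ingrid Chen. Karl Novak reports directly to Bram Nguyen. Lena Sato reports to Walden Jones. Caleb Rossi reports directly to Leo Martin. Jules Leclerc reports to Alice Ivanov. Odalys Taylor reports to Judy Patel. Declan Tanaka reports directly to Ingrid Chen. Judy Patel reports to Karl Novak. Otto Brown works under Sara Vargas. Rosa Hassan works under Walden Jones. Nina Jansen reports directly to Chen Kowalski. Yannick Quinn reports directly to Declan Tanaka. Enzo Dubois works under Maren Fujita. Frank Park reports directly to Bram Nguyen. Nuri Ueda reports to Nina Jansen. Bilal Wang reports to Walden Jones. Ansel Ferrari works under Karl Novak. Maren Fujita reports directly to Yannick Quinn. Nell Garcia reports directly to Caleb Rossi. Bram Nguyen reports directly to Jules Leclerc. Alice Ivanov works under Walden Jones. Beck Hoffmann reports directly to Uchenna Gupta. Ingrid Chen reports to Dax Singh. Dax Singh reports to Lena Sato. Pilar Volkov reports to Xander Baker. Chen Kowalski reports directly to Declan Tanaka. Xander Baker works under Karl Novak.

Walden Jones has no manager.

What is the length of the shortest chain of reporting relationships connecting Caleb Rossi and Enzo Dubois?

Caleb Rossi is 3 levels below Walden Jones, and Enzo Dubois is 7 levels below Walden Jones (their lowest common manager). The shortest path runs up from Caleb Rossi to Walden Jones and back down to Enzo Dubois: 3 + 7 = 10 links.

10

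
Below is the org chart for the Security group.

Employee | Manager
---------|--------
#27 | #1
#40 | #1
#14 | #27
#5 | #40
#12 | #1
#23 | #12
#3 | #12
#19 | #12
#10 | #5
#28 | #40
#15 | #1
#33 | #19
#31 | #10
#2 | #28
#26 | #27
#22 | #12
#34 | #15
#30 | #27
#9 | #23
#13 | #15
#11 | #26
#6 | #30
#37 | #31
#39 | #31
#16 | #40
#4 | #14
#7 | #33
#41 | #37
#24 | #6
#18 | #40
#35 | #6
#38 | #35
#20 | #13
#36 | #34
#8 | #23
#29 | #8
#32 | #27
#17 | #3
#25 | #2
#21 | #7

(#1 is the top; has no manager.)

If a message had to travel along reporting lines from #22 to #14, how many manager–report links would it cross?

#22 is 2 levels below #1, and #14 is 2 levels below #1 (their lowest common manager). The shortest path runs up from #22 to #1 and back down to #14: 2 + 2 = 4 links.

4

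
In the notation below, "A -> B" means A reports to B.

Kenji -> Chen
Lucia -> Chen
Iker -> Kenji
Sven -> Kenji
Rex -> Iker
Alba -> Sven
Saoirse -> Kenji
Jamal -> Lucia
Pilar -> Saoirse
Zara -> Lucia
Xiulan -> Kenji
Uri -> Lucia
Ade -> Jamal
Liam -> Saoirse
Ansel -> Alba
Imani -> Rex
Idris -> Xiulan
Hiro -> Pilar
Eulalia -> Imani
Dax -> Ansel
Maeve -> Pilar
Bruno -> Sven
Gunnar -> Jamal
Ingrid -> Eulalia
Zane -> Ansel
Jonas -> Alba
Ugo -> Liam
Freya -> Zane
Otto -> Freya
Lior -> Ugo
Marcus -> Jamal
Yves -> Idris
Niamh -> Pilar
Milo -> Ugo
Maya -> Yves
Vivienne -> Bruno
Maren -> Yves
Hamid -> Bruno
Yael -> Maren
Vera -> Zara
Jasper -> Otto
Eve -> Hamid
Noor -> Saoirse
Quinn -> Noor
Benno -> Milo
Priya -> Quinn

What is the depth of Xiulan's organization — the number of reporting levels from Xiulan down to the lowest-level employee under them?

4

The longest chain under Xiulan runs Xiulan → Idris → Yves → Maren → Yael, which is 4 levels below Xiulan.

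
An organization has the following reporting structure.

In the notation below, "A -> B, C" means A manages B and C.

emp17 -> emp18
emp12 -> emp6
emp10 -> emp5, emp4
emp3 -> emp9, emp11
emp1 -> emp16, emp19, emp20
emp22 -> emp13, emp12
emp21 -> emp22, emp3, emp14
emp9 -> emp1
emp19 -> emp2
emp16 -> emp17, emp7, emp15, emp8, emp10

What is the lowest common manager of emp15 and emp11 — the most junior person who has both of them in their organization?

emp15's chain of managers is emp16, emp1, emp9, emp3, emp21. emp11's chain of managers is emp3, emp21. The first manager that appears in both chains is emp3.

emp3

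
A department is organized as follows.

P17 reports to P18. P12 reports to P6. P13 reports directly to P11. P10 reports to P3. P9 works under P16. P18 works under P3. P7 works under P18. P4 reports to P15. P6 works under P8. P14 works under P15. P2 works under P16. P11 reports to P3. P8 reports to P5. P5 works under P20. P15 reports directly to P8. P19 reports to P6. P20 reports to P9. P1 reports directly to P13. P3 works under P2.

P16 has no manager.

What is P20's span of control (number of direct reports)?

1

P20 directly manages P5. That is 1 direct report.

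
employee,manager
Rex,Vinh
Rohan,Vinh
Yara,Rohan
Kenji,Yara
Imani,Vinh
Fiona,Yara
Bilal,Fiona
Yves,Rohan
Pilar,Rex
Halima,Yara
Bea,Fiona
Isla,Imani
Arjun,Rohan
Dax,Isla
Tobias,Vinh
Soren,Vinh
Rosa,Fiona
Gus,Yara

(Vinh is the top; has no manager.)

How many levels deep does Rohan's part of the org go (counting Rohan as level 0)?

The longest chain under Rohan runs Rohan → Yara → Fiona → Rosa, which is 3 levels below Rohan.

3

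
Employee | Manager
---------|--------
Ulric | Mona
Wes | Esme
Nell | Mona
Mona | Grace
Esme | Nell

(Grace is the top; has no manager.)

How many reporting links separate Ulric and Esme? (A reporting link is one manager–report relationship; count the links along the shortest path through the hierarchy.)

Ulric is 1 level below Mona, and Esme is 2 levels below Mona (their lowest common manager). The shortest path runs up from Ulric to Mona and back down to Esme: 1 + 2 = 3 links.

3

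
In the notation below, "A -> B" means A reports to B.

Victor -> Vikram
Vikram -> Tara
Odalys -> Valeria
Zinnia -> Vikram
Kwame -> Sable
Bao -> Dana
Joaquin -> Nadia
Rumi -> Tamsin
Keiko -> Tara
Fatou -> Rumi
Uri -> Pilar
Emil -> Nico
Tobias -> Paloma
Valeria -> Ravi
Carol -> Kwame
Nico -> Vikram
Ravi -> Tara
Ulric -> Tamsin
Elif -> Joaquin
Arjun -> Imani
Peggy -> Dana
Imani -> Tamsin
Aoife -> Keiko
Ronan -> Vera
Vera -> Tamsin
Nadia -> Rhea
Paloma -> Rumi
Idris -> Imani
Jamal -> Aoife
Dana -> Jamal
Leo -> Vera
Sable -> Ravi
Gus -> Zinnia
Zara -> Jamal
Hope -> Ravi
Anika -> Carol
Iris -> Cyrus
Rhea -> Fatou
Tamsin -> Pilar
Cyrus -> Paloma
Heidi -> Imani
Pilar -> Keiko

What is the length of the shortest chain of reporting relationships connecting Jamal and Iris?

8

Jamal is 2 levels below Keiko, and Iris is 6 levels below Keiko (their lowest common manager). The shortest path runs up from Jamal to Keiko and back down to Iris: 2 + 6 = 8 links.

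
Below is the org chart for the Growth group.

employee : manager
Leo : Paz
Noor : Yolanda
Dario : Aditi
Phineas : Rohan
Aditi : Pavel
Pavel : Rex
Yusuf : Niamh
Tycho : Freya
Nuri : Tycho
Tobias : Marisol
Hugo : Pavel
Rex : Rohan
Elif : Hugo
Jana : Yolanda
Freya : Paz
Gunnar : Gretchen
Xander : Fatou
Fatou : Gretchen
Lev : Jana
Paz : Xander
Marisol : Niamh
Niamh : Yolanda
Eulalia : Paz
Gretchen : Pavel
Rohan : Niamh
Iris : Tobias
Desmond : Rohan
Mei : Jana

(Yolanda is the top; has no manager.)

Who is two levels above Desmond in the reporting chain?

Niamh

Desmond reports to Rohan, and Rohan reports to Niamh. So Desmond's skip-level manager is Niamh.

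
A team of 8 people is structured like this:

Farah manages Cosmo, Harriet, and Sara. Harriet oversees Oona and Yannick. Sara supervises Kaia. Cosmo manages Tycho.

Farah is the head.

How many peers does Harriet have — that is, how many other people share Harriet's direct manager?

Harriet reports to Farah. Farah's other direct reports are Sara, Cosmo — 2 peers.

2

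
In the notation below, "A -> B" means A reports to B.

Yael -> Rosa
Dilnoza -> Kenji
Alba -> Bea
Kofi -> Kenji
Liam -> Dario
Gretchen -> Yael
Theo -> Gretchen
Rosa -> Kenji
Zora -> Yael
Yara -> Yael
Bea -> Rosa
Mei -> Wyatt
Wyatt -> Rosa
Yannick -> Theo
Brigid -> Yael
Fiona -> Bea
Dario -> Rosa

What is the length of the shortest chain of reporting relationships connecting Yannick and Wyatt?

5

Yannick is 4 levels below Rosa, and Wyatt is 1 level below Rosa (their lowest common manager). The shortest path runs up from Yannick to Rosa and back down to Wyatt: 4 + 1 = 5 links.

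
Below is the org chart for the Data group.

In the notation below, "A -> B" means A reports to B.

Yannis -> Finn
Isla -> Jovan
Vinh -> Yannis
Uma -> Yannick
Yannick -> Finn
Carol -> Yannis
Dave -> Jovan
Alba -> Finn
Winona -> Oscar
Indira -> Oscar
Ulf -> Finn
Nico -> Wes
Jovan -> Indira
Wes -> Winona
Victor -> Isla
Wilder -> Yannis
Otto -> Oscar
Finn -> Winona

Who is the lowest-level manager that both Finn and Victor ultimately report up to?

Finn's chain of managers is Winona, Oscar. Victor's chain of managers is Isla, Jovan, Indira, Oscar. The first manager that appears in both chains is Oscar.

Oscar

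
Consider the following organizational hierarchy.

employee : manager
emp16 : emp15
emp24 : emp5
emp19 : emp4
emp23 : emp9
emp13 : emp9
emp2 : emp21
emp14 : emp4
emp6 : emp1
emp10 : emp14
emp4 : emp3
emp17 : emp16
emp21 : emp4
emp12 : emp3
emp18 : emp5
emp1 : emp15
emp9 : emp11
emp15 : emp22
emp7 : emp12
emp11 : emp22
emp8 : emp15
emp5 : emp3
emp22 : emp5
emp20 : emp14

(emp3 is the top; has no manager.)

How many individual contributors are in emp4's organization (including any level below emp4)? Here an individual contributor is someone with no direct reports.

4

The people in emp4's organization with no one reporting to them are emp19, emp20, emp10, emp2. That is 4.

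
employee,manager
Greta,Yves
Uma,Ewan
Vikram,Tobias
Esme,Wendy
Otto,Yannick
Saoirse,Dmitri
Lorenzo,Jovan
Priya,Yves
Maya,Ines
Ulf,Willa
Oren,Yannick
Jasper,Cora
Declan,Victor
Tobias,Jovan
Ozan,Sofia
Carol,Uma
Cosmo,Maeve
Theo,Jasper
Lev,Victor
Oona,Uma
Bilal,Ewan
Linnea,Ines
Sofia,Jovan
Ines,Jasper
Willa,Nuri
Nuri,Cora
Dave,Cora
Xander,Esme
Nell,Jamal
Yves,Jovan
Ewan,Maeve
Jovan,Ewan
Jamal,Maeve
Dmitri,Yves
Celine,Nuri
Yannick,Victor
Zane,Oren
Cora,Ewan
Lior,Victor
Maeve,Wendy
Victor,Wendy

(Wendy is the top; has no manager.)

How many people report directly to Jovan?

4

Jovan directly manages Yves, Lorenzo, Sofia, Tobias. That is 4 direct reports.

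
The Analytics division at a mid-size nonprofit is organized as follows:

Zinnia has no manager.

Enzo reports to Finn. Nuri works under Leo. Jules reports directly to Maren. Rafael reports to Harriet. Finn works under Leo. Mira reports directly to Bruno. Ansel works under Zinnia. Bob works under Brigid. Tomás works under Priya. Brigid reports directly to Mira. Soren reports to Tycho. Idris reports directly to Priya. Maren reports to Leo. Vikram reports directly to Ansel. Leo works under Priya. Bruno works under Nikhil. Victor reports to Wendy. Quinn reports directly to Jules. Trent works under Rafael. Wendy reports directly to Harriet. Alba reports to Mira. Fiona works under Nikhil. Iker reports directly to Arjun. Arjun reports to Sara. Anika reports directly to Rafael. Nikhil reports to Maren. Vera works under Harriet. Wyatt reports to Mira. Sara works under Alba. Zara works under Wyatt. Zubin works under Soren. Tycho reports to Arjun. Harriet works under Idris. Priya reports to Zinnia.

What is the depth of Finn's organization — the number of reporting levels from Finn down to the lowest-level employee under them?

The longest chain under Finn runs Finn → Enzo, which is 1 level below Finn.

1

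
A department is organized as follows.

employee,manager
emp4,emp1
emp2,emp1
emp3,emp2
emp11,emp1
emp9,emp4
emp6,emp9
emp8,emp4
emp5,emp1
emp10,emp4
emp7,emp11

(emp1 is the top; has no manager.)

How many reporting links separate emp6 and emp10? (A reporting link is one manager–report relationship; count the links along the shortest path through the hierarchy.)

3

emp6 is 2 levels below emp4, and emp10 is 1 level below emp4 (their lowest common manager). The shortest path runs up from emp6 to emp4 and back down to emp10: 2 + 1 = 3 links.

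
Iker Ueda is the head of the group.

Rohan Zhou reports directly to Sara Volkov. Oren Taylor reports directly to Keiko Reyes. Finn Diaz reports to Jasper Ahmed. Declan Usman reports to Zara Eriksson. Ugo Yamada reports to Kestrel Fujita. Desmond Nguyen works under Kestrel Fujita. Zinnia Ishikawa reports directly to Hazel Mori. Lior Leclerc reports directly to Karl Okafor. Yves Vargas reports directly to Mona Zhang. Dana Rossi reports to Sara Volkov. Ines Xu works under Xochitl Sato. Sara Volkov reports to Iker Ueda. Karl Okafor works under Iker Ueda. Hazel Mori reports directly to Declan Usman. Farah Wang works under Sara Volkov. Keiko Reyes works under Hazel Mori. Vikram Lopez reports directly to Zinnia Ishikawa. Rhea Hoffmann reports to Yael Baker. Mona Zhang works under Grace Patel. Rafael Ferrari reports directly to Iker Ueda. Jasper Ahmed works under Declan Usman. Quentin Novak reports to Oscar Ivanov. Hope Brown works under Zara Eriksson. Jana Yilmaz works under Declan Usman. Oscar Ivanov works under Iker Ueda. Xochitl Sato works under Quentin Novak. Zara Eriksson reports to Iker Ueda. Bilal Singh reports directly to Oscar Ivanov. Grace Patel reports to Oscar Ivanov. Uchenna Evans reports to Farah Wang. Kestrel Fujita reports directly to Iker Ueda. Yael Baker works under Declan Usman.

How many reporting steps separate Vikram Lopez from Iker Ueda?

Chain from Vikram Lopez up to Iker Ueda: Vikram Lopez → Zinnia Ishikawa → Hazel Mori → Declan Usman → Zara Eriksson → Iker Ueda. That is 5 steps up, so Vikram Lopez is 5 levels below Iker Ueda.

5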